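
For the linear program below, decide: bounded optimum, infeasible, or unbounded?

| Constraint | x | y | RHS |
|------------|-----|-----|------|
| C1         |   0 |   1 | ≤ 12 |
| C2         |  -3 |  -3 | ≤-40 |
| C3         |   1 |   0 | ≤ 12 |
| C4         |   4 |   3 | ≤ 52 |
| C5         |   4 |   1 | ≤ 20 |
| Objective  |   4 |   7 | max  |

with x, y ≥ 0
The point (2, 12) satisfies every constraint, so the LP is feasible; the constraints give x ≤ 12 and y ≤ 12, which with x, y ≥ 0 keep the feasible region inside a bounded box. A feasible, bounded LP attains a finite optimum at a vertex.

Bounded optimum: z* = 92 at (2, 12).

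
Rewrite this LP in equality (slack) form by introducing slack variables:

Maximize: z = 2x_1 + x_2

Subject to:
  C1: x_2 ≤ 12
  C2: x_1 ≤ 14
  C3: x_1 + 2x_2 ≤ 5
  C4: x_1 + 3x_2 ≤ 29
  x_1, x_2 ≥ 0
max z = 2x_1 + x_2

s.t.
  x_2 + s1 = 12
  x_1 + s2 = 14
  x_1 + 2x_2 + s3 = 5
  x_1 + 3x_2 + s4 = 29
  x_1, x_2, s1, s2, s3, s4 ≥ 0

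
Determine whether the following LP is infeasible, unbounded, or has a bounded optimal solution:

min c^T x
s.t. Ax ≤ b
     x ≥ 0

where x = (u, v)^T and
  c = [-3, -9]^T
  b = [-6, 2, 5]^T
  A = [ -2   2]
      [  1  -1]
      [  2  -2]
One constraint requires 2u - 2v ≤ 5, while the constraint -2u + 2v ≤ -6 is equivalent to 2u - 2v ≥ 6. Together they would need 6 ≤ 2u - 2v ≤ 5, which is impossible since 6 > 5. No point satisfies all constraints.

Infeasible — the constraint set is empty.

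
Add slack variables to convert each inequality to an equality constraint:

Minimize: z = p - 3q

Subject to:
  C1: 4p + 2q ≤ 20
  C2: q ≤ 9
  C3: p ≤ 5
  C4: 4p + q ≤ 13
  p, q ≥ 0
min z = p - 3q

s.t.
  4p + 2q + s1 = 20
  q + s2 = 9
  p + s3 = 5
  4p + q + s4 = 13
  p, q, s1, s2, s3, s4 ≥ 0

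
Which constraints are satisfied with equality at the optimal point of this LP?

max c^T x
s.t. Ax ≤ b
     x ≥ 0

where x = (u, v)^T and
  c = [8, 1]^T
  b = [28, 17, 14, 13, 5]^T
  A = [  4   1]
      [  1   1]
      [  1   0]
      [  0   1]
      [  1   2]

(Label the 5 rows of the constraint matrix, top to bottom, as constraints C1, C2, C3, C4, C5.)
Optimal: u = 5, v = 0
Binding: C5, v ≥ 0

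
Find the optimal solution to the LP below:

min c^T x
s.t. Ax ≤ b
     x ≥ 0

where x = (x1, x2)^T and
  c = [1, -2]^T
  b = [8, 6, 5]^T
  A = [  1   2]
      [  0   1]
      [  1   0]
Each vertex is the intersection of two constraint boundaries that also satisfies all remaining constraints:
  x1 = 0 and x2 = 0 → (0, 0)
  x1 = 5 and x2 = 0 → (5, 0)
  x1 + 2x2 = 8 and x1 = 5 → (5, 1.5)
  x1 + 2x2 = 8 and x1 = 0 → (0, 4)

Evaluating z = x1 - 2x2 at each vertex:
  (0, 0): z = 0
  (5, 0): z = 5
  (5, 1.5): z = 2
  (0, 4): z = -8

The minimum is at (0, 4) with z = -8.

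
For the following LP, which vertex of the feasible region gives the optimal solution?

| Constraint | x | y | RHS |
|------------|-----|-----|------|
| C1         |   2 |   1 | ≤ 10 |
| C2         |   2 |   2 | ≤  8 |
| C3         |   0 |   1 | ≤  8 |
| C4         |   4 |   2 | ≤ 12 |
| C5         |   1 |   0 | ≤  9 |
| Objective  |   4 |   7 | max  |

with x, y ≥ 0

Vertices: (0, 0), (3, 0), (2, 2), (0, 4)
Evaluating z = 4x + 7y at each vertex:
  (0, 0): z = 0
  (3, 0): z = 12
  (2, 2): z = 22
  (0, 4): z = 28

The largest value is z = 28, attained at (0, 4).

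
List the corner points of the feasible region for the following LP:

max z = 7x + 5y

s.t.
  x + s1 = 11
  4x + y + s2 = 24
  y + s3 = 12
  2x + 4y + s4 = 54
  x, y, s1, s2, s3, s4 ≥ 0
Each vertex is the intersection of two constraint boundaries that also satisfies all remaining constraints:
  x = 0 and y = 0 → (0, 0)
  4x + y = 24 and y = 0 → (6, 0)
  4x + y = 24 and y = 12 → (3, 12)
  y = 12 and x = 0 → (0, 12)

Vertices: (0, 0), (6, 0), (3, 12), (0, 12)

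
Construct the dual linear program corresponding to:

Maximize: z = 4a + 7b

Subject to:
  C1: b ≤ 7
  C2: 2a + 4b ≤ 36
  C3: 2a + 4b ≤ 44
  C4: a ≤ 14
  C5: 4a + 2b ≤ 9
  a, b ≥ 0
Minimize: z = 7y1 + 36y2 + 44y3 + 14y4 + 9y5

Subject to:
  C1: -2y2 - 2y3 - y4 - 4y5 ≤ -4
  C2: -y1 - 4y2 - 4y3 - 2y5 ≤ -7
  y1, y2, y3, y4, y5 ≥ 0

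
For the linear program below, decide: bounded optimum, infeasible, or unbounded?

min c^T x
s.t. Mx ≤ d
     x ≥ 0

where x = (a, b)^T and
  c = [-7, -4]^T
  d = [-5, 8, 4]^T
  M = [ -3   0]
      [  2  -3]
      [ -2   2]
Feasible point: (2, 0) satisfies every constraint, so the LP is feasible.
Direction d = (1, 1): for each constraint row a, a·d ≤ 0 —
  (-3)(1) + (0)(1) = -3 ≤ 0
  (2)(1) + (-3)(1) = -1 ≤ 0
  (-2)(1) + (2)(1) = 0 ≤ 0
and d ≥ 0, so (2, 0) + t·d stays feasible for every t ≥ 0. Along this ray z = -7a - 4b changes by -11 per unit t, so z → −∞.

Unbounded — the objective can decrease without bound over the feasible region.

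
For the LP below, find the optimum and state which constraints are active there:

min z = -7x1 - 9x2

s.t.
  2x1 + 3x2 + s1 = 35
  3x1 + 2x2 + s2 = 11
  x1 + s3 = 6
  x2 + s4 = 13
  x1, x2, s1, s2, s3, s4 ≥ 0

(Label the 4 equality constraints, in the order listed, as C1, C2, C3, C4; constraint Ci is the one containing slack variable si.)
Optimal: x1 = 0, x2 = 5.5
Binding: C2, x1 ≥ 0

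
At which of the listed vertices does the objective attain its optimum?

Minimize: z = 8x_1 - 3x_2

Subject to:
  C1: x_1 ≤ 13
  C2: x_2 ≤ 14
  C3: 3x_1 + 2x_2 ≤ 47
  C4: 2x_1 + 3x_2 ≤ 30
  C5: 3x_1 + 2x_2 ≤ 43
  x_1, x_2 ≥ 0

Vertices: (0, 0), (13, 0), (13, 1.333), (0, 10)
(0, 10) with z = -30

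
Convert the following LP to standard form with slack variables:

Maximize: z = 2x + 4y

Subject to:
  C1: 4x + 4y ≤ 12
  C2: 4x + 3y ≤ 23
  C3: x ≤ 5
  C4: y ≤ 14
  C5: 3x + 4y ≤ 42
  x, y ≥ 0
max z = 2x + 4y

s.t.
  4x + 4y + s1 = 12
  4x + 3y + s2 = 23
  x + s3 = 5
  y + s4 = 14
  3x + 4y + s5 = 42
  x, y, s1, s2, s3, s4, s5 ≥ 0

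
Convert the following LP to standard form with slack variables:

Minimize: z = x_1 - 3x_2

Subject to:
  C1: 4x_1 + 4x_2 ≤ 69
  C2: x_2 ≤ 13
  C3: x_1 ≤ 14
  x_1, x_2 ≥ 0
min z = x_1 - 3x_2

s.t.
  4x_1 + 4x_2 + s1 = 69
  x_2 + s2 = 13
  x_1 + s3 = 14
  x_1, x_2, s1, s2, s3 ≥ 0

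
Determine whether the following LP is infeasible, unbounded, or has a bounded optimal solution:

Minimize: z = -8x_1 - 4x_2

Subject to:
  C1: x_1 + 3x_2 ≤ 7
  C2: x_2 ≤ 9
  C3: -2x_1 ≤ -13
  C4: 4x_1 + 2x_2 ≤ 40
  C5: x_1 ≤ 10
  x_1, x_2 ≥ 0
The point (7, 0) satisfies every constraint, so the LP is feasible; the constraints give x_1 ≤ 10 and x_2 ≤ 9, which with x_1, x_2 ≥ 0 keep the feasible region inside a bounded box. A feasible, bounded LP attains a finite optimum at a vertex.

Evaluating z = -8x_1 - 4x_2 at each vertex:
  (6.5, 0): z = -52
  (7, 0): z = -56
  (6.5, 0.1667): z = -52.67

Feasible with finite optimum z* = -56 at (7, 0).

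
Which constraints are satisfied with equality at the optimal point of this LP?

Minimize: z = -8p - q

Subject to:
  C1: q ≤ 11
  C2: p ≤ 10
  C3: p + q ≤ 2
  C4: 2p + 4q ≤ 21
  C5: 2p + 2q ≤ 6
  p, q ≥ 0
Optimal: p = 2, q = 0
Binding: C3, q ≥ 0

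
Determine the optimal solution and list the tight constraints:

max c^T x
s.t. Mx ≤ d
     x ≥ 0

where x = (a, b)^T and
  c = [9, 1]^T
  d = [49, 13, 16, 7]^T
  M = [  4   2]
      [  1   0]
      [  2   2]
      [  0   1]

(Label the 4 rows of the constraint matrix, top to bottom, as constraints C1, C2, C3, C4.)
Optimal: a = 8, b = 0
Slack at optimum:
  C1: slack = 17
  C2: slack = 5
  C3: slack = 0 (binding)
  C4: slack = 7
  a ≥ 0: a = 8
  b ≥ 0: b = 0 (binding)
Binding constraints: C3, b ≥ 0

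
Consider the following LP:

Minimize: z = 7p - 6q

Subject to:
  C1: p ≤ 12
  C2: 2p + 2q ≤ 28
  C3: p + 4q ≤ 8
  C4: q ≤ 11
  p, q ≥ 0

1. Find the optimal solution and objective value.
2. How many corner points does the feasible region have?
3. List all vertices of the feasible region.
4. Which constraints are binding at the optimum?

1. p = 0, q = 2, z = -12
2. 3
3. (0, 0), (8, 0), (0, 2)
4. C3, p ≥ 0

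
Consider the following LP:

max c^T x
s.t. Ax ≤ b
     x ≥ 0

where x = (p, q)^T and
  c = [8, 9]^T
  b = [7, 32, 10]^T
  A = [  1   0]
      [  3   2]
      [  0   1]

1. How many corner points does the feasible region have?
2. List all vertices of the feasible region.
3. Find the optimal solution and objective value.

1. 5
2. (0, 0), (7, 0), (7, 5.5), (4, 10), (0, 10)
3. p = 4, q = 10, z = 122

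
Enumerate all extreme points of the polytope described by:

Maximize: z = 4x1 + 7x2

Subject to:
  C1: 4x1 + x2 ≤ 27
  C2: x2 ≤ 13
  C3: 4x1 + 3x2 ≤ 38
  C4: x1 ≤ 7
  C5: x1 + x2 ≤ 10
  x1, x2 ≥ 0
Each vertex is the intersection of two constraint boundaries that also satisfies all remaining constraints:
  x1 = 0 and x2 = 0 → (0, 0)
  4x1 + x2 = 27 and x2 = 0 → (6.75, 0)
  4x1 + x2 = 27 and x1 + x2 = 10 → (5.667, 4.333)
  x1 + x2 = 10 and x1 = 0 → (0, 10)

Vertices: (0, 0), (6.75, 0), (5.667, 4.333), (0, 10)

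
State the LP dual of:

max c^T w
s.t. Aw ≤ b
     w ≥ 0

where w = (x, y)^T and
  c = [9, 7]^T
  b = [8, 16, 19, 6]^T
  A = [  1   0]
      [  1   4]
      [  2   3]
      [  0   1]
Minimize: z = 8y1 + 16y2 + 19y3 + 6y4

Subject to:
  C1: -y1 - y2 - 2y3 ≤ -9
  C2: -4y2 - 3y3 - y4 ≤ -7
  y1, y2, y3, y4 ≥ 0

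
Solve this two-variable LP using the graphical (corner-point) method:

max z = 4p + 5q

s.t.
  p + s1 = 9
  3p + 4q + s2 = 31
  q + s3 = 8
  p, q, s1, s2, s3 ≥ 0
Each vertex is the intersection of two constraint boundaries that also satisfies all remaining constraints:
  p = 0 and q = 0 → (0, 0)
  p = 9 and q = 0 → (9, 0)
  p = 9 and 3p + 4q = 31 → (9, 1)
  3p + 4q = 31 and p = 0 → (0, 7.75)

Evaluating z = 4p + 5q at each vertex:
  (0, 0): z = 0
  (9, 0): z = 36
  (9, 1): z = 41
  (0, 7.75): z = 38.75

The maximum is at (9, 1) with z = 41.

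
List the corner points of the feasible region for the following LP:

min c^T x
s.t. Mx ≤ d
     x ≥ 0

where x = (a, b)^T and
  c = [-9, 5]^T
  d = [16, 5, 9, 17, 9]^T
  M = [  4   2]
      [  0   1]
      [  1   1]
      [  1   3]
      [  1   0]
Each vertex is the intersection of two constraint boundaries that also satisfies all remaining constraints:
  a = 0 and b = 0 → (0, 0)
  4a + 2b = 16 and b = 0 → (4, 0)
  4a + 2b = 16 and b = 5 → (1.5, 5)
  b = 5 and a = 0 → (0, 5)

Vertices: (0, 0), (4, 0), (1.5, 5), (0, 5)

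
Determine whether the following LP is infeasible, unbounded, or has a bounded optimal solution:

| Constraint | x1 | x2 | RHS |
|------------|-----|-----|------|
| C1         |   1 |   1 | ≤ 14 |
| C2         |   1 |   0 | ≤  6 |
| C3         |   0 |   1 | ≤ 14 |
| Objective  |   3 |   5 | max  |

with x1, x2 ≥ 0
The point (0, 14) satisfies every constraint, so the LP is feasible; the constraints give x1 ≤ 6 and x2 ≤ 14, which with x1, x2 ≥ 0 keep the feasible region inside a bounded box. A feasible, bounded LP attains a finite optimum at a vertex.

Feasible with finite optimum z* = 70 at (0, 14).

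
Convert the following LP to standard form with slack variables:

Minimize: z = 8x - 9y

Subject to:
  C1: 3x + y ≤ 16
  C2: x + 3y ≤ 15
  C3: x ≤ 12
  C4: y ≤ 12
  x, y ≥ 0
min z = 8x - 9y

s.t.
  3x + y + s1 = 16
  x + 3y + s2 = 15
  x + s3 = 12
  y + s4 = 12
  x, y, s1, s2, s3, s4 ≥ 0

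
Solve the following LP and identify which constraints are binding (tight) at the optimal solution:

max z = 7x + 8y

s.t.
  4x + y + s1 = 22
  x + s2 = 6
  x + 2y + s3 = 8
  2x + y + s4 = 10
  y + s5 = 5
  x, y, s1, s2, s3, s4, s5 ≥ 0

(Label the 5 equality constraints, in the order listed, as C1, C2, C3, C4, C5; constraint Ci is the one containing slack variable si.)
Optimal: x = 4, y = 2
Binding: C3, C4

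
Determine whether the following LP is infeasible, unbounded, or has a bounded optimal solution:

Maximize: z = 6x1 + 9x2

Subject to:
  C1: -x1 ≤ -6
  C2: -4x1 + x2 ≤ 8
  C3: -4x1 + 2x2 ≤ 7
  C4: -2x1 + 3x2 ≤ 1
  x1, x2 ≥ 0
Feasible point: (6, 0) satisfies every constraint, so the LP is feasible.
Direction d = (1, 0): for each constraint row a, a·d ≤ 0 —
  (-1)(1) + (0)(0) = -1 ≤ 0
  (-4)(1) + (1)(0) = -4 ≤ 0
  (-4)(1) + (2)(0) = -4 ≤ 0
  (-2)(1) + (3)(0) = -2 ≤ 0
and d ≥ 0, so (6, 0) + t·d stays feasible for every t ≥ 0. Along this ray z = 6x1 + 9x2 changes by 6 per unit t, so z → +∞.

Unbounded — the objective can increase without bound over the feasible region.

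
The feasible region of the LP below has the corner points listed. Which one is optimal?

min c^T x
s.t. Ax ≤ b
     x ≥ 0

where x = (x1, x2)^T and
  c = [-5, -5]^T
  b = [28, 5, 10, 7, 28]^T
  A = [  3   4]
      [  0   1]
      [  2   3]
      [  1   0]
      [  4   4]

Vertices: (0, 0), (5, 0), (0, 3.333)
Evaluating z = -5x1 - 5x2 at each vertex:
  (0, 0): z = 0
  (5, 0): z = -25
  (0, 3.333): z = -16.67

The smallest value is z = -25, attained at (5, 0).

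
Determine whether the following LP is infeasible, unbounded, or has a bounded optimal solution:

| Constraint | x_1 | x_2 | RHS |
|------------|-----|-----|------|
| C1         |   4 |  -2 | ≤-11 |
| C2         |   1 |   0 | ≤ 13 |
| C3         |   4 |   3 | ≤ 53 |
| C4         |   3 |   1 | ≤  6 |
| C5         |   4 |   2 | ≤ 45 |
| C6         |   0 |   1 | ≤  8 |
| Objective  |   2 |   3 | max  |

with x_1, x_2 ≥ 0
The point (0, 6) satisfies every constraint, so the LP is feasible; the constraints give x_1 ≤ 13 and x_2 ≤ 8, which with x_1, x_2 ≥ 0 keep the feasible region inside a bounded box. A feasible, bounded LP attains a finite optimum at a vertex.

Evaluating z = 2x_1 + 3x_2 at each vertex:
  (0, 5.5): z = 16.5
  (0.1, 5.7): z = 17.3
  (0, 6): z = 18

The LP has an optimal solution: (0, 6) with z = 18.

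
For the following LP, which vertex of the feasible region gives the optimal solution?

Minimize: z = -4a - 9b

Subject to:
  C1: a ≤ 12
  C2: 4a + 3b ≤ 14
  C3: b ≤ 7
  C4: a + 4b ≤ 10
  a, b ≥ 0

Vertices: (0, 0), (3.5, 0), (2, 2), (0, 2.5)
(2, 2) with z = -26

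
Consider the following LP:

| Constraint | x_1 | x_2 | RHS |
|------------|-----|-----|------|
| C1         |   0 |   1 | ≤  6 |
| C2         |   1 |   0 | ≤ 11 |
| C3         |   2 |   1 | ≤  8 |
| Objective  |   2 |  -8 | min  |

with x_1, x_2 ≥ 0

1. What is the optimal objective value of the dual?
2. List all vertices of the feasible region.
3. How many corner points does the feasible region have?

1. -48 (by strong duality, equal to the primal optimum)
2. (0, 0), (4, 0), (1, 6), (0, 6)
3. 4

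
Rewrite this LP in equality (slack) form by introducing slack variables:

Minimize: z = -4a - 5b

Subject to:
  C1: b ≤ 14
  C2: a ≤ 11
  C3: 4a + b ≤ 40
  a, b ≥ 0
min z = -4a - 5b

s.t.
  b + s1 = 14
  a + s2 = 11
  4a + b + s3 = 40
  a, b, s1, s2, s3 ≥ 0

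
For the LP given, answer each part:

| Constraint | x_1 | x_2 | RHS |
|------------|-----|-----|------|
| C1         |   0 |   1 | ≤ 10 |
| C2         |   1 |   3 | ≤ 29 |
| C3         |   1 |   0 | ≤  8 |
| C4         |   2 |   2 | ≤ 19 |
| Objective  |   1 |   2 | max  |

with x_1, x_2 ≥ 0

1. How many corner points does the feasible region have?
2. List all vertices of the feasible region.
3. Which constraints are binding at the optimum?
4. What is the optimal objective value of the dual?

1. 4
2. (0, 0), (8, 0), (8, 1.5), (0, 9.5)
3. C4, x_1 ≥ 0
4. 19 (by strong duality, equal to the primal optimum)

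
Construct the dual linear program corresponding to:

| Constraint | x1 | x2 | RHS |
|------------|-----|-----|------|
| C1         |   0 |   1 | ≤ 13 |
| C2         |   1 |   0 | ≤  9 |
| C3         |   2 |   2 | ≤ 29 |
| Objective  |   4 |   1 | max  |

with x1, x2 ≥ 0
Minimize: z = 13y1 + 9y2 + 29y3

Subject to:
  C1: -y2 - 2y3 ≤ -4
  C2: -y1 - 2y3 ≤ -1
  y1, y2, y3 ≥ 0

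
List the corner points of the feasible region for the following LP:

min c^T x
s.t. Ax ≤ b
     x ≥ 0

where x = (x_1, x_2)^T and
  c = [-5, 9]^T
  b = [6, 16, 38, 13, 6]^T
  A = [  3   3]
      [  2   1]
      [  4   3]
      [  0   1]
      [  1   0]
Each vertex is the intersection of two constraint boundaries that also satisfies all remaining constraints:
  x_1 = 0 and x_2 = 0 → (0, 0)
  3x_1 + 3x_2 = 6 and x_2 = 0 → (2, 0)
  3x_1 + 3x_2 = 6 and x_1 = 0 → (0, 2)

Vertices: (0, 0), (2, 0), (0, 2)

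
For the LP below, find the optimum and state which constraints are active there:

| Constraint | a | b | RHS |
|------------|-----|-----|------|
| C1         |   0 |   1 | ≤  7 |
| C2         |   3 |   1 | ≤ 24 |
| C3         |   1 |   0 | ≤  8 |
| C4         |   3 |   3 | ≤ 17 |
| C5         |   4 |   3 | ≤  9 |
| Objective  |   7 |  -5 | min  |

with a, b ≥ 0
Optimal: a = 0, b = 3
Binding: C5, a ≥ 0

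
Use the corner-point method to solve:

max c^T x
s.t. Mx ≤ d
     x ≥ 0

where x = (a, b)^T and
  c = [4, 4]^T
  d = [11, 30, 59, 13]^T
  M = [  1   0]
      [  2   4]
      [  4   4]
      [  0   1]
a = 11, b = 2, z = 52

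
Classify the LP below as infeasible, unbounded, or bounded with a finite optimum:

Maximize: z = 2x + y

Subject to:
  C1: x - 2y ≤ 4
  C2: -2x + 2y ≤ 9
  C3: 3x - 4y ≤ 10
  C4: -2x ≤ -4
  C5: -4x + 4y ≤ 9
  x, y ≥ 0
Feasible point: (2, 0) satisfies every constraint, so the LP is feasible.
Direction d = (1, 1): for each constraint row a, a·d ≤ 0 —
  (1)(1) + (-2)(1) = -1 ≤ 0
  (-2)(1) + (2)(1) = 0 ≤ 0
  (3)(1) + (-4)(1) = -1 ≤ 0
  (-2)(1) + (0)(1) = -2 ≤ 0
  (-4)(1) + (4)(1) = 0 ≤ 0
and d ≥ 0, so (2, 0) + t·d stays feasible for every t ≥ 0. Along this ray z = 2x + y changes by 3 per unit t, so z → +∞.

The LP is unbounded; z can be made arbitrarily large.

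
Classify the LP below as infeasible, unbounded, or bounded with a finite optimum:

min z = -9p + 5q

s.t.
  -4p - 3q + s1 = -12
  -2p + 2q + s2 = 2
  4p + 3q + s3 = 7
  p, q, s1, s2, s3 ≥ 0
The row 4p + 3q + s3 = 7 with s3 ≥ 0 requires 4p + 3q ≤ 7, while the row -4p - 3q + s1 = -12 with s1 ≥ 0 is equivalent to 4p + 3q ≥ 12. Together they would need 12 ≤ 4p + 3q ≤ 7, which is impossible since 12 > 7. No point satisfies all constraints.

The feasible region is empty; the LP is infeasible.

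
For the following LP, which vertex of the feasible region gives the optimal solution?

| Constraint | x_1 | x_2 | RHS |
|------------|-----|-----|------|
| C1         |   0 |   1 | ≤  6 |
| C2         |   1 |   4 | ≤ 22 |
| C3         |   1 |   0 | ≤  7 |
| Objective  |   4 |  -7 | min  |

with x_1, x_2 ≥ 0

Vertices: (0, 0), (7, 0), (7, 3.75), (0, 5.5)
(0, 5.5) with z = -38.5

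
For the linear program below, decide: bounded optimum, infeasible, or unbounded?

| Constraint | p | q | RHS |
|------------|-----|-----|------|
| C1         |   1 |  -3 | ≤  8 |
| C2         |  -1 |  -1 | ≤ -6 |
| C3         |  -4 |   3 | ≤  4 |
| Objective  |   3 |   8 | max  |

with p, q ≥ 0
Feasible point: (2, 4) satisfies every constraint, so the LP is feasible.
Direction d = (1, 1): for each constraint row a, a·d ≤ 0 —
  (1)(1) + (-3)(1) = -2 ≤ 0
  (-1)(1) + (-1)(1) = -2 ≤ 0
  (-4)(1) + (3)(1) = -1 ≤ 0
and d ≥ 0, so (2, 4) + t·d stays feasible for every t ≥ 0. Along this ray z = 3p + 8q changes by 11 per unit t, so z → +∞.

Unbounded — the objective can increase without bound over the feasible region.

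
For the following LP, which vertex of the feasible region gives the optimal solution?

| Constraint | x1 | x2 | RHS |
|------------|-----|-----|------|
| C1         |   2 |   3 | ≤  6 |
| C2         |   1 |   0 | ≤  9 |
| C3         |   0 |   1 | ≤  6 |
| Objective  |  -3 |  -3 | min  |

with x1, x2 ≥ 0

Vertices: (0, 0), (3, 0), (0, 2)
(3, 0) with z = -9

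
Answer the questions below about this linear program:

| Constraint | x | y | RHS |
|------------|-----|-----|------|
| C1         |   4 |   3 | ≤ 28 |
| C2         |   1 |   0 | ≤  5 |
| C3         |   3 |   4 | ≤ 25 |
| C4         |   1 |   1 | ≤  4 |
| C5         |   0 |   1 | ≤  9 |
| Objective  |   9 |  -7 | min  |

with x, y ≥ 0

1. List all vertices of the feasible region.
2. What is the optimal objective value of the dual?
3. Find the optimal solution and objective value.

1. (0, 0), (4, 0), (0, 4)
2. -28 (by strong duality, equal to the primal optimum)
3. x = 0, y = 4, z = -28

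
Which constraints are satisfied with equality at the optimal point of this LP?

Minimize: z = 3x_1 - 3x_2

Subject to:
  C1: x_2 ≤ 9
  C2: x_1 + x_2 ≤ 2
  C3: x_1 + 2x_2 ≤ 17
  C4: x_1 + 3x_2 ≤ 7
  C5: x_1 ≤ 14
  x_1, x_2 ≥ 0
Optimal: x_1 = 0, x_2 = 2
Binding: C2, x_1 ≥ 0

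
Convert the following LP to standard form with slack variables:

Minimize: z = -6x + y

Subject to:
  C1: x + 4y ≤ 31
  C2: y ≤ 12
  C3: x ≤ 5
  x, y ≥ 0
min z = -6x + y

s.t.
  x + 4y + s1 = 31
  y + s2 = 12
  x + s3 = 5
  x, y, s1, s2, s3 ≥ 0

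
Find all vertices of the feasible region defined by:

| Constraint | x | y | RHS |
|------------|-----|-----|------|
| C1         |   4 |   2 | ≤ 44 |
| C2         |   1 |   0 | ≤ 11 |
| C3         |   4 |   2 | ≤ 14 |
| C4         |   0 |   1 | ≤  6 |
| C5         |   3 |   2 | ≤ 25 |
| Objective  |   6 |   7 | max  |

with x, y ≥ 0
Each vertex is the intersection of two constraint boundaries that also satisfies all remaining constraints:
  x = 0 and y = 0 → (0, 0)
  4x + 2y = 14 and y = 0 → (3.5, 0)
  4x + 2y = 14 and y = 6 → (0.5, 6)
  y = 6 and x = 0 → (0, 6)

Vertices: (0, 0), (3.5, 0), (0.5, 6), (0, 6)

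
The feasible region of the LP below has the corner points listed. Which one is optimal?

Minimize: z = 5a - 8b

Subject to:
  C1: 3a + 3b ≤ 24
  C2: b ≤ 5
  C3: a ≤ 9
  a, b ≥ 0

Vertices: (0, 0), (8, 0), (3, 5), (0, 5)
Evaluating z = 5a - 8b at each vertex:
  (0, 0): z = 0
  (8, 0): z = 40
  (3, 5): z = -25
  (0, 5): z = -40

The smallest value is z = -40, attained at (0, 5).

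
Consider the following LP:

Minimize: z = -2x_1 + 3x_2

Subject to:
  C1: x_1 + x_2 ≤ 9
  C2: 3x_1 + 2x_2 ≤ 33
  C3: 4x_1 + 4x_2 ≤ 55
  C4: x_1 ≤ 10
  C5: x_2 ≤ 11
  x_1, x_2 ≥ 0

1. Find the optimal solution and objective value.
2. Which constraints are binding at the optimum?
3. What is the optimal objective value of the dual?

1. x_1 = 9, x_2 = 0, z = -18
2. C1, x_2 ≥ 0
3. -18 (by strong duality, equal to the primal optimum)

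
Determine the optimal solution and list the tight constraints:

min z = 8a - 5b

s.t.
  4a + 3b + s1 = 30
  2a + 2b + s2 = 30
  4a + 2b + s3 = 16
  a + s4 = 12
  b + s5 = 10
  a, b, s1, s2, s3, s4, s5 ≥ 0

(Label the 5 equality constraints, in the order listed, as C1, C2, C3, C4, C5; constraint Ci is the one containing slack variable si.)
Optimal: a = 0, b = 8
Slack at optimum:
  C1: slack = 6
  C2: slack = 14
  C3: slack = 0 (binding)
  C4: slack = 12
  C5: slack = 2
  a ≥ 0: a = 0 (binding)
  b ≥ 0: b = 8
Binding constraints: C3, a ≥ 0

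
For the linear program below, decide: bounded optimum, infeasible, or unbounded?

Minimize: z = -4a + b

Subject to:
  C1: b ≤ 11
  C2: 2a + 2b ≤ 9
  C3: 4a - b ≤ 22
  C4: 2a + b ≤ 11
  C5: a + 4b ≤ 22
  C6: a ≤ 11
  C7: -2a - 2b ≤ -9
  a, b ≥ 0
The point (4.5, 0) satisfies every constraint, so the LP is feasible; the constraints give a ≤ 11 and b ≤ 11, which with a, b ≥ 0 keep the feasible region inside a bounded box. A feasible, bounded LP attains a finite optimum at a vertex.

Evaluating z = -4a + b at each vertex:
  (4.5, 0): z = -18
  (0, 4.5): z = 4.5

Feasible with finite optimum z* = -18 at (4.5, 0).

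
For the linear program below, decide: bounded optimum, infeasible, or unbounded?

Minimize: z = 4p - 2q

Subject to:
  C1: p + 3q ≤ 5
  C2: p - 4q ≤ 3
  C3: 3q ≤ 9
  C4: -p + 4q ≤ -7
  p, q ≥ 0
C2 requires p - 4q ≤ 3, while C4 (-p + 4q ≤ -7) is equivalent to p - 4q ≥ 7. Together they would need 7 ≤ p - 4q ≤ 3, which is impossible since 7 > 3. No point satisfies all constraints.

Infeasible: no point satisfies all constraints simultaneously.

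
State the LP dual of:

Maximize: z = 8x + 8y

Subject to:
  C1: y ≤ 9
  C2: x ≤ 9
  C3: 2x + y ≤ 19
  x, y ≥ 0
Minimize: z = 9y1 + 9y2 + 19y3

Subject to:
  C1: -y2 - 2y3 ≤ -8
  C2: -y1 - y3 ≤ -8
  y1, y2, y3 ≥ 0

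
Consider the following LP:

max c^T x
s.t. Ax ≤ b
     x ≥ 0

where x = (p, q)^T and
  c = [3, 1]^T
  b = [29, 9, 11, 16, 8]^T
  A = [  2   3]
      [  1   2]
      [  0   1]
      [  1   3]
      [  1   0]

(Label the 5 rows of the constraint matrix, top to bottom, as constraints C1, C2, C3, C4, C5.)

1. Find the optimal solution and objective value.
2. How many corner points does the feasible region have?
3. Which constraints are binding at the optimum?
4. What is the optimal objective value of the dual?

1. p = 8, q = 0.5, z = 24.5
2. 4
3. C2, C5
4. 24.5 (by strong duality, equal to the primal optimum)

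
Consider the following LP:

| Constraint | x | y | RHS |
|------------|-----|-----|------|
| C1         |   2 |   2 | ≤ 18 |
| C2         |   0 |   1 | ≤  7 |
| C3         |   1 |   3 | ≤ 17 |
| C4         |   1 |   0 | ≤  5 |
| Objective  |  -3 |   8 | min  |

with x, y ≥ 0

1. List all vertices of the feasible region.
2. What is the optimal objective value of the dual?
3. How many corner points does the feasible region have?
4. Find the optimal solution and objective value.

1. (0, 0), (5, 0), (5, 4), (0, 5.667)
2. -15 (by strong duality, equal to the primal optimum)
3. 4
4. x = 5, y = 0, z = -15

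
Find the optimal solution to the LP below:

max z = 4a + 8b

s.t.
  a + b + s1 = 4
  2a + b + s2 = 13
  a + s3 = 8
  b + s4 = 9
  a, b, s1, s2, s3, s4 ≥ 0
Each vertex is the intersection of two constraint boundaries that also satisfies all remaining constraints:
  a = 0 and b = 0 → (0, 0)
  a + b = 4 and b = 0 → (4, 0)
  a + b = 4 and a = 0 → (0, 4)

Evaluating z = 4a + 8b at each vertex:
  (0, 0): z = 0
  (4, 0): z = 16
  (0, 4): z = 32

The maximum is at (0, 4) with z = 32.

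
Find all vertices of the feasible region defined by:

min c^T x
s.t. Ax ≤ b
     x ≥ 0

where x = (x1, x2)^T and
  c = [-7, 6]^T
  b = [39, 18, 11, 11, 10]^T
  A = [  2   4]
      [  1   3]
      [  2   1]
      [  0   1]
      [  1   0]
Each vertex is the intersection of two constraint boundaries that also satisfies all remaining constraints:
  x1 = 0 and x2 = 0 → (0, 0)
  2x1 + x2 = 11 and x2 = 0 → (5.5, 0)
  x1 + 3x2 = 18 and 2x1 + x2 = 11 → (3, 5)
  x1 + 3x2 = 18 and x1 = 0 → (0, 6)

Vertices: (0, 0), (5.5, 0), (3, 5), (0, 6)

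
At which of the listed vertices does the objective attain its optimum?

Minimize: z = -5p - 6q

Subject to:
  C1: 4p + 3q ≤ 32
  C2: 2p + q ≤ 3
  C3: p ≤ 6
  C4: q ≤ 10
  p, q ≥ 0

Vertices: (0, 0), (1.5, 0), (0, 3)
Evaluating z = -5p - 6q at each vertex:
  (0, 0): z = 0
  (1.5, 0): z = -7.5
  (0, 3): z = -18

The smallest value is z = -18, attained at (0, 3).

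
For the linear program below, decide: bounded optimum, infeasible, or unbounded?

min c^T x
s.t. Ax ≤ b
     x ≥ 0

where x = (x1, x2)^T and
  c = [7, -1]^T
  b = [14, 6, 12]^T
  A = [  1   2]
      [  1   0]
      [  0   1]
The point (0, 7) satisfies every constraint, so the LP is feasible; the constraints give x1 ≤ 6 and x2 ≤ 12, which with x1, x2 ≥ 0 keep the feasible region inside a bounded box. A feasible, bounded LP attains a finite optimum at a vertex.

Evaluating z = 7x1 - x2 at each vertex:
  (0, 0): z = 0
  (6, 0): z = 42
  (6, 4): z = 38
  (0, 7): z = -7

Feasible with finite optimum z* = -7 at (0, 7).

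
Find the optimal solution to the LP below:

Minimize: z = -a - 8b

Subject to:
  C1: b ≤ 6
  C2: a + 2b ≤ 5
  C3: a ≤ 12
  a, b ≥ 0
Each vertex is the intersection of two constraint boundaries that also satisfies all remaining constraints:
  a = 0 and b = 0 → (0, 0)
  a + 2b = 5 and b = 0 → (5, 0)
  a + 2b = 5 and a = 0 → (0, 2.5)

Evaluating z = -a - 8b at each vertex:
  (0, 0): z = 0
  (5, 0): z = -5
  (0, 2.5): z = -20

The minimum is at (0, 2.5) with z = -20.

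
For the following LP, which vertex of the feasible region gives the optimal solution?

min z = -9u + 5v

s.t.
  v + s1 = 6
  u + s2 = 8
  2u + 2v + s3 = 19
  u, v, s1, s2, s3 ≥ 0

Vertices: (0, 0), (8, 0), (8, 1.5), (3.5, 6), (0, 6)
(8, 0) with z = -72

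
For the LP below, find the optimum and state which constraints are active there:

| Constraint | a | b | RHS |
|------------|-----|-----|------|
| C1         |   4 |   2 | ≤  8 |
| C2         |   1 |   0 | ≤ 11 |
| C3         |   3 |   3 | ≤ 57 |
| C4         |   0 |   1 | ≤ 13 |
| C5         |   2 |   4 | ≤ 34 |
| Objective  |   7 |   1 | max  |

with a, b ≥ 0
Optimal: a = 2, b = 0
Slack at optimum:
  C1: slack = 0 (binding)
  C2: slack = 9
  C3: slack = 51
  C4: slack = 13
  C5: slack = 30
  a ≥ 0: a = 2
  b ≥ 0: b = 0 (binding)
Binding constraints: C1, b ≥ 0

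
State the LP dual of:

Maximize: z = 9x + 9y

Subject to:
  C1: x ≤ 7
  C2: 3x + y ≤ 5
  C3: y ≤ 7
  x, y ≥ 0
Minimize: z = 7y1 + 5y2 + 7y3

Subject to:
  C1: -y1 - 3y2 ≤ -9
  C2: -y2 - y3 ≤ -9
  y1, y2, y3 ≥ 0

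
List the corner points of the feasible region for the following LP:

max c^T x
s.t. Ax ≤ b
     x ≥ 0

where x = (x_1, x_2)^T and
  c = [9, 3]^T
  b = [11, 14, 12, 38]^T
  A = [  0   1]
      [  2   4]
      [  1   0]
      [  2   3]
Each vertex is the intersection of two constraint boundaries that also satisfies all remaining constraints:
  x_1 = 0 and x_2 = 0 → (0, 0)
  2x_1 + 4x_2 = 14 and x_2 = 0 → (7, 0)
  2x_1 + 4x_2 = 14 and x_1 = 0 → (0, 3.5)

Vertices: (0, 0), (7, 0), (0, 3.5)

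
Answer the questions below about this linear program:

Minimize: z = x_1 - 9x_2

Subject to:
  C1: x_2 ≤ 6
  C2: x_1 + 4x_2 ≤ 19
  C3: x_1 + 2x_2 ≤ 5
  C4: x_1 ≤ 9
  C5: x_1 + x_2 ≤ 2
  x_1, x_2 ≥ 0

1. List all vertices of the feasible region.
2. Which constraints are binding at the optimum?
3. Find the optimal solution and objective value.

1. (0, 0), (2, 0), (0, 2)
2. C5, x_1 ≥ 0
3. x_1 = 0, x_2 = 2, z = -18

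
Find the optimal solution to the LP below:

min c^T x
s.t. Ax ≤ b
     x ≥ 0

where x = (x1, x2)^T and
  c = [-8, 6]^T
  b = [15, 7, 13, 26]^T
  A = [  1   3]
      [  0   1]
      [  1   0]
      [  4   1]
x1 = 6.5, x2 = 0, z = -52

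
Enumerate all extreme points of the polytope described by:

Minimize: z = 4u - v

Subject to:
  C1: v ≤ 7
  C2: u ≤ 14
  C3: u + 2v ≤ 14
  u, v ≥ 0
Each vertex is the intersection of two constraint boundaries that also satisfies all remaining constraints:
  u = 0 and v = 0 → (0, 0)
  u = 14 and u + 2v = 14 → (14, 0)
  v = 7 and u + 2v = 14 → (0, 7)

Vertices: (0, 0), (14, 0), (0, 7)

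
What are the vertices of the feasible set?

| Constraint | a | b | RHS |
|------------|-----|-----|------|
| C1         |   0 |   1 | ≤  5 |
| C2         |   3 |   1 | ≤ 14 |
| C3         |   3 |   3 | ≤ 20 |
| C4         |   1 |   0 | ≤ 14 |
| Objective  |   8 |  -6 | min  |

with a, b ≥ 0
Each vertex is the intersection of two constraint boundaries that also satisfies all remaining constraints:
  a = 0 and b = 0 → (0, 0)
  3a + b = 14 and b = 0 → (4.667, 0)
  3a + b = 14 and 3a + 3b = 20 → (3.667, 3)
  b = 5 and 3a + 3b = 20 → (1.667, 5)
  b = 5 and a = 0 → (0, 5)

Vertices: (0, 0), (4.667, 0), (3.667, 3), (1.667, 5), (0, 5)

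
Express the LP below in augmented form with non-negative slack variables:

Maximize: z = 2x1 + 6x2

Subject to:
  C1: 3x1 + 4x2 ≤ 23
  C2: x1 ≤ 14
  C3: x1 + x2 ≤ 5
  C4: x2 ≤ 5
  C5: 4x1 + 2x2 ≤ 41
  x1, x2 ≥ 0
max z = 2x1 + 6x2

s.t.
  3x1 + 4x2 + s1 = 23
  x1 + s2 = 14
  x1 + x2 + s3 = 5
  x2 + s4 = 5
  4x1 + 2x2 + s5 = 41
  x1, x2, s1, s2, s3, s4, s5 ≥ 0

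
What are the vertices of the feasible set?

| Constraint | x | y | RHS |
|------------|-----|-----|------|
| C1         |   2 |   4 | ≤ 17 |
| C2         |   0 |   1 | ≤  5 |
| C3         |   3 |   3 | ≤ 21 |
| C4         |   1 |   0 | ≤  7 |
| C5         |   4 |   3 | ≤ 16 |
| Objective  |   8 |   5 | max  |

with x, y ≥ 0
Each vertex is the intersection of two constraint boundaries that also satisfies all remaining constraints:
  x = 0 and y = 0 → (0, 0)
  4x + 3y = 16 and y = 0 → (4, 0)
  2x + 4y = 17 and 4x + 3y = 16 → (1.3, 3.6)
  2x + 4y = 17 and x = 0 → (0, 4.25)

Vertices: (0, 0), (4, 0), (1.3, 3.6), (0, 4.25)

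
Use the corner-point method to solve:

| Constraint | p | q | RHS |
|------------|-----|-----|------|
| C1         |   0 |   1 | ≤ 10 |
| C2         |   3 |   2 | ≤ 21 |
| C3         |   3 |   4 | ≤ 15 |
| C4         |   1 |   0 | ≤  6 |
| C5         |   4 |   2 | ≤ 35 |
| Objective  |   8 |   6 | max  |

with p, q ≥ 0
Each vertex is the intersection of two constraint boundaries that also satisfies all remaining constraints:
  p = 0 and q = 0 → (0, 0)
  3p + 4q = 15 and q = 0 → (5, 0)
  3p + 4q = 15 and p = 0 → (0, 3.75)

Evaluating z = 8p + 6q at each vertex:
  (0, 0): z = 0
  (5, 0): z = 40
  (0, 3.75): z = 22.5

The maximum is at (5, 0) with z = 40.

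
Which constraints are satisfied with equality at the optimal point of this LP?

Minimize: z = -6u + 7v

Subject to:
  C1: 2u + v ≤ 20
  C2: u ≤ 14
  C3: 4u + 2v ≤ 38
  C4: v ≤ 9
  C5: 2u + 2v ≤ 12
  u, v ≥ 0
Optimal: u = 6, v = 0
Slack at optimum:
  C1: slack = 8
  C2: slack = 8
  C3: slack = 14
  C4: slack = 9
  C5: slack = 0 (binding)
  u ≥ 0: u = 6
  v ≥ 0: v = 0 (binding)
Binding constraints: C5, v ≥ 0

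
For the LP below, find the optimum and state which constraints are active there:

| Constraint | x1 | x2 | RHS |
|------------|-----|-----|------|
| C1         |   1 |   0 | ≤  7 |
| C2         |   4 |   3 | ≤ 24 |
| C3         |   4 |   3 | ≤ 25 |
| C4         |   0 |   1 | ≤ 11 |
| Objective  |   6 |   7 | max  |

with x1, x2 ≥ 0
Optimal: x1 = 0, x2 = 8
Slack at optimum:
  C1: slack = 7
  C2: slack = 0 (binding)
  C3: slack = 1
  C4: slack = 3
  x1 ≥ 0: x1 = 0 (binding)
  x2 ≥ 0: x2 = 8
Binding constraints: C2, x1 ≥ 0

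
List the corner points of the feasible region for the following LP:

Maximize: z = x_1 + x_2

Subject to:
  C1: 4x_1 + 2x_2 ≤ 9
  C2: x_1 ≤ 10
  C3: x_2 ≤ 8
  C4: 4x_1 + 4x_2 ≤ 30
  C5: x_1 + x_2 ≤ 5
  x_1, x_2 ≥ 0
Each vertex is the intersection of two constraint boundaries that also satisfies all remaining constraints:
  x_1 = 0 and x_2 = 0 → (0, 0)
  4x_1 + 2x_2 = 9 and x_2 = 0 → (2.25, 0)
  4x_1 + 2x_2 = 9 and x_1 = 0 → (0, 4.5)

Vertices: (0, 0), (2.25, 0), (0, 4.5)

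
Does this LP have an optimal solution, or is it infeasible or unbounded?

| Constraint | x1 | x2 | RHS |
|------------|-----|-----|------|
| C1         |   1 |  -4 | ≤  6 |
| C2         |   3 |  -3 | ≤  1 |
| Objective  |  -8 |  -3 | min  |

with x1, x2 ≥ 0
Feasible point: (0, 0) satisfies every constraint, so the LP is feasible.
Direction d = (0, 1): for each constraint row a, a·d ≤ 0 —
  (1)(0) + (-4)(1) = -4 ≤ 0
  (3)(0) + (-3)(1) = -3 ≤ 0
and d ≥ 0, so (0, 0) + t·d stays feasible for every t ≥ 0. Along this ray z = -8x1 - 3x2 changes by -3 per unit t, so z → −∞.

Unbounded: there is a feasible ray along which z → −∞.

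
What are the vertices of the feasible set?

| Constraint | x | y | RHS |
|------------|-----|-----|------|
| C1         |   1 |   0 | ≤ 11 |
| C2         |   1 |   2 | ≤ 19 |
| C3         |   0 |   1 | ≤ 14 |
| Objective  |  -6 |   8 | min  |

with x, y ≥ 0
Each vertex is the intersection of two constraint boundaries that also satisfies all remaining constraints:
  x = 0 and y = 0 → (0, 0)
  x = 11 and y = 0 → (11, 0)
  x = 11 and x + 2y = 19 → (11, 4)
  x + 2y = 19 and x = 0 → (0, 9.5)

Vertices: (0, 0), (11, 0), (11, 4), (0, 9.5)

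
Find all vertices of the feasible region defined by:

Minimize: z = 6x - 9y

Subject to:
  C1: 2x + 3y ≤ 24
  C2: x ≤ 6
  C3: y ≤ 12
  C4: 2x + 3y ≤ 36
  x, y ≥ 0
Each vertex is the intersection of two constraint boundaries that also satisfies all remaining constraints:
  x = 0 and y = 0 → (0, 0)
  x = 6 and y = 0 → (6, 0)
  2x + 3y = 24 and x = 6 → (6, 4)
  2x + 3y = 24 and x = 0 → (0, 8)

Vertices: (0, 0), (6, 0), (6, 4), (0, 8)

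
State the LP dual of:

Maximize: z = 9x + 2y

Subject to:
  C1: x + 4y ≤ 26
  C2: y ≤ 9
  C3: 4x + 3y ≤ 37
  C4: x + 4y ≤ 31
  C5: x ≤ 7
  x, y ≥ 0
Minimize: z = 26y1 + 9y2 + 37y3 + 31y4 + 7y5

Subject to:
  C1: -y1 - 4y3 - y4 - y5 ≤ -9
  C2: -4y1 - y2 - 3y3 - 4y4 ≤ -2
  y1, y2, y3, y4, y5 ≥ 0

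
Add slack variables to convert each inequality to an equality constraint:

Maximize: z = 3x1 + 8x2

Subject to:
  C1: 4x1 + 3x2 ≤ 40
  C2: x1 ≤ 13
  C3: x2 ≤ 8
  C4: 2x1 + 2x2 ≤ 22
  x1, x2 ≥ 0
max z = 3x1 + 8x2

s.t.
  4x1 + 3x2 + s1 = 40
  x1 + s2 = 13
  x2 + s3 = 8
  2x1 + 2x2 + s4 = 22
  x1, x2, s1, s2, s3, s4 ≥ 0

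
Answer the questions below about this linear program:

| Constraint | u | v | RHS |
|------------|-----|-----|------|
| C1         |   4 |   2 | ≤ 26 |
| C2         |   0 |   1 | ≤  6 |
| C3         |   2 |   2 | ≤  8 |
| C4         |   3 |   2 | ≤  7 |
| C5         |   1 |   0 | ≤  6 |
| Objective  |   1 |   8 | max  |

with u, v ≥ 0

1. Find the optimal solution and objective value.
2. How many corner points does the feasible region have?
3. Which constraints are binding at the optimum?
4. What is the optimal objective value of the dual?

1. u = 0, v = 3.5, z = 28
2. 3
3. C4, u ≥ 0
4. 28 (by strong duality, equal to the primal optimum)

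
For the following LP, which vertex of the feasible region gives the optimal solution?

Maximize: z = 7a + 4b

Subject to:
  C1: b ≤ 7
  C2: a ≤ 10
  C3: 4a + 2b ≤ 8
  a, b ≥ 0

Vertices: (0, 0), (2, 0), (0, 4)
Evaluating z = 7a + 4b at each vertex:
  (0, 0): z = 0
  (2, 0): z = 14
  (0, 4): z = 16

The largest value is z = 16, attained at (0, 4).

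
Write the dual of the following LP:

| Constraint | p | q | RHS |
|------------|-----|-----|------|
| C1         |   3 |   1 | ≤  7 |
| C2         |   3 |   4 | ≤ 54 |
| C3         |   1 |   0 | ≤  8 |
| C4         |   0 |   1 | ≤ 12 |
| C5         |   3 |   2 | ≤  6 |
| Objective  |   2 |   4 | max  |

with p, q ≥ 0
Minimize: z = 7y1 + 54y2 + 8y3 + 12y4 + 6y5

Subject to:
  C1: -3y1 - 3y2 - y3 - 3y5 ≤ -2
  C2: -y1 - 4y2 - y4 - 2y5 ≤ -4
  y1, y2, y3, y4, y5 ≥ 0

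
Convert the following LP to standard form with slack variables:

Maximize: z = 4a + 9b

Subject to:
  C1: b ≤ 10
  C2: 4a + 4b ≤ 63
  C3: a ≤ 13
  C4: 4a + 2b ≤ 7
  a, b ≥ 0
max z = 4a + 9b

s.t.
  b + s1 = 10
  4a + 4b + s2 = 63
  a + s3 = 13
  4a + 2b + s4 = 7
  a, b, s1, s2, s3, s4 ≥ 0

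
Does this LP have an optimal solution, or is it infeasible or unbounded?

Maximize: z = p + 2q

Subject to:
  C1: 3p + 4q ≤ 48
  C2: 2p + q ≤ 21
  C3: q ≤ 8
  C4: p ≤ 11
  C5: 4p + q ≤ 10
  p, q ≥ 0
The point (0.5, 8) satisfies every constraint, so the LP is feasible; the constraints give p ≤ 11 and q ≤ 8, which with p, q ≥ 0 keep the feasible region inside a bounded box. A feasible, bounded LP attains a finite optimum at a vertex.

Evaluating z = p + 2q at each vertex:
  (0, 0): z = 0
  (2.5, 0): z = 2.5
  (0.5, 8): z = 16.5
  (0, 8): z = 16

Bounded optimum: z* = 16.5 at (0.5, 8).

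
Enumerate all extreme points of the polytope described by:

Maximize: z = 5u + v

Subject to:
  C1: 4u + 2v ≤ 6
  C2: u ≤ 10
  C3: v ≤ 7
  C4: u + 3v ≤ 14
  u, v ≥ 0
Each vertex is the intersection of two constraint boundaries that also satisfies all remaining constraints:
  u = 0 and v = 0 → (0, 0)
  4u + 2v = 6 and v = 0 → (1.5, 0)
  4u + 2v = 6 and u = 0 → (0, 3)

Vertices: (0, 0), (1.5, 0), (0, 3)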